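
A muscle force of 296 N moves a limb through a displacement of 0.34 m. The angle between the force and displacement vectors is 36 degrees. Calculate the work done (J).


W = F * d * cos(theta)
theta = 36 deg = 0.6283 rad
cos(theta) = 0.8090
W = 296 * 0.34 * 0.8090
W = 81.4195


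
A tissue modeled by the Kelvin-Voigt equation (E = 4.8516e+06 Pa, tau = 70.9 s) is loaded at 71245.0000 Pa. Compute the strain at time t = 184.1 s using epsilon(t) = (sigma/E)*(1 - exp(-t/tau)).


epsilon(t) = (sigma/E) * (1 - exp(-t/tau))
sigma/E = 71245.0000 / 4.8516e+06 = 0.0147
exp(-t/tau) = exp(-184.1 / 70.9) = 0.0745
epsilon = 0.0147 * (1 - 0.0745)
epsilon = 0.0136


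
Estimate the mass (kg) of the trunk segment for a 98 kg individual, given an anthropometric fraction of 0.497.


m_segment = body_mass * fraction
m_segment = 98 * 0.497
m_segment = 48.7060


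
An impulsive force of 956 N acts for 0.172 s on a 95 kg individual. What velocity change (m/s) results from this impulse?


J = F * dt = 956 * 0.172 = 164.4320 N*s
delta_v = J / m
delta_v = 164.4320 / 95
delta_v = 1.7309


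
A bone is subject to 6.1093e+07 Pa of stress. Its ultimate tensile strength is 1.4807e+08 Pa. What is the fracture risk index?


FRI = applied / ultimate
FRI = 6.1093e+07 / 1.4807e+08
FRI = 0.4126


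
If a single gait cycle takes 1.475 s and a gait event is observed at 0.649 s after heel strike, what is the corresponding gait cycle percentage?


pct = (event_time / cycle_time) * 100
pct = (0.649 / 1.475) * 100
ratio = 0.4400
pct = 44.0000


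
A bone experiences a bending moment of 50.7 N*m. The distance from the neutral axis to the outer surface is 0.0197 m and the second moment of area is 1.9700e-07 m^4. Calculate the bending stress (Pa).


sigma = M * c / I
sigma = 50.7 * 0.0197 / 1.9700e-07
M * c = 0.9988
sigma = 5.0700e+06


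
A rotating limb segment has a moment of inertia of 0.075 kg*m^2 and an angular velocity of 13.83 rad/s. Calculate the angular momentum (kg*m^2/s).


L = I * omega
L = 0.075 * 13.83
L = 1.0373


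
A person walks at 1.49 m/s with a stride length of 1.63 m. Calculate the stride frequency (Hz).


f = v / stride_length
f = 1.49 / 1.63
f = 0.9141


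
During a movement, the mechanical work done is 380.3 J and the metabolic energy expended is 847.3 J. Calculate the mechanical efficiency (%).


eta = (W_mech / E_meta) * 100
eta = (380.3 / 847.3) * 100
ratio = 0.4488
eta = 44.8837


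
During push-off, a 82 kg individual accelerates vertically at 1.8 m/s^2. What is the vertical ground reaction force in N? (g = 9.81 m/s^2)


GRF = m * (g + a)
GRF = 82 * (9.81 + 1.8)
GRF = 82 * 11.6100
GRF = 952.0200


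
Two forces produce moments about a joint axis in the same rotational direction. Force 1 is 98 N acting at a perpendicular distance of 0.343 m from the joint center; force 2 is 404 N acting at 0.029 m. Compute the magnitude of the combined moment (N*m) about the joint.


M = F1 * d1 + F2 * d2
M = 98 * 0.343 + 404 * 0.029
M = 33.6140 + 11.7160
M = 45.3300


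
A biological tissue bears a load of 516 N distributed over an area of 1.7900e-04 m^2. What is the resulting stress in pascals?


stress = F / A
stress = 516 / 1.7900e-04
stress = 2.8827e+06


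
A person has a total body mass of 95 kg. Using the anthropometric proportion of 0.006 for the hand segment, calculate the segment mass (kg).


m_segment = body_mass * fraction
m_segment = 95 * 0.006
m_segment = 0.5700


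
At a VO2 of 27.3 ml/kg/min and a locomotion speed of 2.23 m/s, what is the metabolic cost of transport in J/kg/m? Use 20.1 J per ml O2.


Power per kg = VO2 * 20.1 / 60
Power per kg = 27.3 * 20.1 / 60 = 9.1455 W/kg
Cost = power_per_kg / speed
Cost = 9.1455 / 2.23
Cost = 4.1011


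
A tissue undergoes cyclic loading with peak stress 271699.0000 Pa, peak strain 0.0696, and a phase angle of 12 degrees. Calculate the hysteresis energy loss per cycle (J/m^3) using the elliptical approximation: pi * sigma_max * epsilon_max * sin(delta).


E_loss = pi * sigma_max * epsilon_max * sin(delta)
delta = 12 deg = 0.2094 rad
sin(delta) = 0.2079
E_loss = pi * 271699.0000 * 0.0696 * 0.2079
E_loss = 12351.6809


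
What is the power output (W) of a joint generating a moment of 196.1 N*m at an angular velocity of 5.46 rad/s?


P = M * omega
P = 196.1 * 5.46
P = 1070.7060


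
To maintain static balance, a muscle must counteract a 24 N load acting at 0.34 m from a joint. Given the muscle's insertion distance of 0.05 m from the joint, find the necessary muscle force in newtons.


F_muscle = W * d_load / d_muscle
F_muscle = 24 * 0.34 / 0.05
Numerator = 8.1600
F_muscle = 163.2000


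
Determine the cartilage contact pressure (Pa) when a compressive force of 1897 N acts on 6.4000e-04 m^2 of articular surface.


P = F / A
P = 1897 / 6.4000e-04
P = 2.9641e+06


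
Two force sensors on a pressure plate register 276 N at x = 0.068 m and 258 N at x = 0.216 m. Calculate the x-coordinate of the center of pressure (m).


COP_x = (F1*x1 + F2*x2) / (F1 + F2)
COP_x = (276*0.068 + 258*0.216) / (276 + 258)
Numerator = 74.4960
Denominator = 534
COP_x = 0.1395


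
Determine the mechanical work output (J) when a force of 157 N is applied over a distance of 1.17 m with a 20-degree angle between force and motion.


W = F * d * cos(theta)
theta = 20 deg = 0.3491 rad
cos(theta) = 0.9397
W = 157 * 1.17 * 0.9397
W = 172.6121


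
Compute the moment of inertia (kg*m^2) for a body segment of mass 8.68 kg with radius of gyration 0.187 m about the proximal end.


I = m * k^2
I = 8.68 * 0.187^2
k^2 = 0.0350
I = 0.3035


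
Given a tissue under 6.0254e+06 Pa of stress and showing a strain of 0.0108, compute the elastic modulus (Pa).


E = stress / strain
E = 6.0254e+06 / 0.0108
E = 5.5791e+08


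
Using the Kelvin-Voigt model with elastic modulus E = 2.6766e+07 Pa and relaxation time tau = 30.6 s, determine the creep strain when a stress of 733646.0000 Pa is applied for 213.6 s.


epsilon(t) = (sigma/E) * (1 - exp(-t/tau))
sigma/E = 733646.0000 / 2.6766e+07 = 0.0274
exp(-t/tau) = exp(-213.6 / 30.6) = 9.2994e-04
epsilon = 0.0274 * (1 - 9.2994e-04)
epsilon = 0.0274


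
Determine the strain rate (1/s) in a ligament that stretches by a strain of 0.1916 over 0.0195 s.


strain_rate = delta_strain / delta_t
strain_rate = 0.1916 / 0.0195
strain_rate = 9.8256


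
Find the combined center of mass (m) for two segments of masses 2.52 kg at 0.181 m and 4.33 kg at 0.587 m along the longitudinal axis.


COM = (m1*x1 + m2*x2) / (m1 + m2)
COM = (2.52*0.181 + 4.33*0.587) / (2.52 + 4.33)
Numerator = 2.9978
Denominator = 6.8500
COM = 0.4376


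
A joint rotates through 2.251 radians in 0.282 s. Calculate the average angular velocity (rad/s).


omega = delta_theta / delta_t
omega = 2.251 / 0.282
omega = 7.9823


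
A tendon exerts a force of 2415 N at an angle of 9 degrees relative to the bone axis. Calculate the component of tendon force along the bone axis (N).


F_eff = F_tendon * cos(theta)
theta = 9 deg = 0.1571 rad
cos(theta) = 0.9877
F_eff = 2415 * 0.9877
F_eff = 2385.2673


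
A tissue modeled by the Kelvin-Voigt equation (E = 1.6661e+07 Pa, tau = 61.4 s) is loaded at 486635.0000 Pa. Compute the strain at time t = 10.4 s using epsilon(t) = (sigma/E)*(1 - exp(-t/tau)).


epsilon(t) = (sigma/E) * (1 - exp(-t/tau))
sigma/E = 486635.0000 / 1.6661e+07 = 0.0292
exp(-t/tau) = exp(-10.4 / 61.4) = 0.8442
epsilon = 0.0292 * (1 - 0.8442)
epsilon = 0.0046


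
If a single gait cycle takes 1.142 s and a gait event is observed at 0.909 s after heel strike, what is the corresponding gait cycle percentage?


pct = (event_time / cycle_time) * 100
pct = (0.909 / 1.142) * 100
ratio = 0.7960
pct = 79.5972


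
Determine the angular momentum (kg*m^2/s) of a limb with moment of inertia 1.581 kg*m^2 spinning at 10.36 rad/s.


L = I * omega
L = 1.581 * 10.36
L = 16.3792


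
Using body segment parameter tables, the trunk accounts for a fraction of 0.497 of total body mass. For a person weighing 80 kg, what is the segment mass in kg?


m_segment = body_mass * fraction
m_segment = 80 * 0.497
m_segment = 39.7600


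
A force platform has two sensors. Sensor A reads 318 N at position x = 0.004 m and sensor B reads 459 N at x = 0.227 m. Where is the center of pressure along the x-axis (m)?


COP_x = (F1*x1 + F2*x2) / (F1 + F2)
COP_x = (318*0.004 + 459*0.227) / (318 + 459)
Numerator = 105.4650
Denominator = 777
COP_x = 0.1357


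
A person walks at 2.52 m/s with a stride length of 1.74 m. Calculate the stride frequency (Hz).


f = v / stride_length
f = 2.52 / 1.74
f = 1.4483


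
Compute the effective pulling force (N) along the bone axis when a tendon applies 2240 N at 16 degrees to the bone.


F_eff = F_tendon * cos(theta)
theta = 16 deg = 0.2793 rad
cos(theta) = 0.9613
F_eff = 2240 * 0.9613
F_eff = 2153.2262


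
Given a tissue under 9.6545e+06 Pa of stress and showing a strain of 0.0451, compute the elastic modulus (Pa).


E = stress / strain
E = 9.6545e+06 / 0.0451
E = 2.1407e+08


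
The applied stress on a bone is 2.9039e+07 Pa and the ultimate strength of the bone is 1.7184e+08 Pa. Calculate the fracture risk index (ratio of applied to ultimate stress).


FRI = applied / ultimate
FRI = 2.9039e+07 / 1.7184e+08
FRI = 0.1690


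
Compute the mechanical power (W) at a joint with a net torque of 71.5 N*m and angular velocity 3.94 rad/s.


P = M * omega
P = 71.5 * 3.94
P = 281.7100


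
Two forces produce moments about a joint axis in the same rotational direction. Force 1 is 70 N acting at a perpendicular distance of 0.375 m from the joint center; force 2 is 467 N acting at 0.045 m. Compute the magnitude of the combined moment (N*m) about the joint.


M = F1 * d1 + F2 * d2
M = 70 * 0.375 + 467 * 0.045
M = 26.2500 + 21.0150
M = 47.2650


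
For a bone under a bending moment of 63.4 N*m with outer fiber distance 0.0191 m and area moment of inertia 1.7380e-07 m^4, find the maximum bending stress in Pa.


sigma = M * c / I
sigma = 63.4 * 0.0191 / 1.7380e-07
M * c = 1.2109
sigma = 6.9674e+06


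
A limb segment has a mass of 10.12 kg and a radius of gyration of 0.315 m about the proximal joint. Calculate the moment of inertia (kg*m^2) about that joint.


I = m * k^2
I = 10.12 * 0.315^2
k^2 = 0.0992
I = 1.0042


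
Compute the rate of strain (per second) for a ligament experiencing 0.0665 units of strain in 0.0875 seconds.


strain_rate = delta_strain / delta_t
strain_rate = 0.0665 / 0.0875
strain_rate = 0.7600


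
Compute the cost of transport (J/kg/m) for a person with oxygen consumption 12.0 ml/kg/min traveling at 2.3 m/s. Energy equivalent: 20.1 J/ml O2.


Power per kg = VO2 * 20.1 / 60
Power per kg = 12.0 * 20.1 / 60 = 4.0200 W/kg
Cost = power_per_kg / speed
Cost = 4.0200 / 2.3
Cost = 1.7478


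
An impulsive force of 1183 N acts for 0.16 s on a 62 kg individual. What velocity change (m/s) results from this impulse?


J = F * dt = 1183 * 0.16 = 189.2800 N*s
delta_v = J / m
delta_v = 189.2800 / 62
delta_v = 3.0529


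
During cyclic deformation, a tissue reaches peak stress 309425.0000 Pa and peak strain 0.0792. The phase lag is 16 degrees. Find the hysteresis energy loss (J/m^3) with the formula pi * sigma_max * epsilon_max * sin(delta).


E_loss = pi * sigma_max * epsilon_max * sin(delta)
delta = 16 deg = 0.2793 rad
sin(delta) = 0.2756
E_loss = pi * 309425.0000 * 0.0792 * 0.2756
E_loss = 21221.1311


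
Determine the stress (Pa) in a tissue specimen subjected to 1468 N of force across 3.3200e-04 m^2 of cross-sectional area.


stress = F / A
stress = 1468 / 3.3200e-04
stress = 4.4217e+06


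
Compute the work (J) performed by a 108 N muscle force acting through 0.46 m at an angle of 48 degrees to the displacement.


W = F * d * cos(theta)
theta = 48 deg = 0.8378 rad
cos(theta) = 0.6691
W = 108 * 0.46 * 0.6691
W = 33.2424


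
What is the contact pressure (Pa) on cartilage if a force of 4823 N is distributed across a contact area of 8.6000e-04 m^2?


P = F / A
P = 4823 / 8.6000e-04
P = 5.6081e+06


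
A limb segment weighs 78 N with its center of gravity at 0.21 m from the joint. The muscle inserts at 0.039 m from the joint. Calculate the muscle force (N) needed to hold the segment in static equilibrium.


F_muscle = W * d_load / d_muscle
F_muscle = 78 * 0.21 / 0.039
Numerator = 16.3800
F_muscle = 420.0000


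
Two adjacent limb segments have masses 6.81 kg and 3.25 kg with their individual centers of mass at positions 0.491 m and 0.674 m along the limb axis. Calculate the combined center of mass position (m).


COM = (m1*x1 + m2*x2) / (m1 + m2)
COM = (6.81*0.491 + 3.25*0.674) / (6.81 + 3.25)
Numerator = 5.5342
Denominator = 10.0600
COM = 0.5501


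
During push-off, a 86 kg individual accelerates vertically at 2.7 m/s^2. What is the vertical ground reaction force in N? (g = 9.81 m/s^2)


GRF = m * (g + a)
GRF = 86 * (9.81 + 2.7)
GRF = 86 * 12.5100
GRF = 1075.8600


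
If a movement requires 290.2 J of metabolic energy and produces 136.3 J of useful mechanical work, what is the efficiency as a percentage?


eta = (W_mech / E_meta) * 100
eta = (136.3 / 290.2) * 100
ratio = 0.4697
eta = 46.9676


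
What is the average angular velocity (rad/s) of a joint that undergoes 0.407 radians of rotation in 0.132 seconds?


omega = delta_theta / delta_t
omega = 0.407 / 0.132
omega = 3.0833


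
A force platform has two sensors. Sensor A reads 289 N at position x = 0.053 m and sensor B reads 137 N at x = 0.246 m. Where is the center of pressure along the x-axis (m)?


COP_x = (F1*x1 + F2*x2) / (F1 + F2)
COP_x = (289*0.053 + 137*0.246) / (289 + 137)
Numerator = 49.0190
Denominator = 426
COP_x = 0.1151


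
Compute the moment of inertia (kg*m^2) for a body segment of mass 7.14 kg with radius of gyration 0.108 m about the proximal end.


I = m * k^2
I = 7.14 * 0.108^2
k^2 = 0.0117
I = 0.0833


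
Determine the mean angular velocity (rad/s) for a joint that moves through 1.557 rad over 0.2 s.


omega = delta_theta / delta_t
omega = 1.557 / 0.2
omega = 7.7850


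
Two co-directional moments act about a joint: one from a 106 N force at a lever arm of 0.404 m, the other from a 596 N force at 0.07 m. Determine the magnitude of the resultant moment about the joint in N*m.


M = F1 * d1 + F2 * d2
M = 106 * 0.404 + 596 * 0.07
M = 42.8240 + 41.7200
M = 84.5440


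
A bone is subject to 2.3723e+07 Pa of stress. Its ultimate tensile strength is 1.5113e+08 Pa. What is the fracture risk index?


FRI = applied / ultimate
FRI = 2.3723e+07 / 1.5113e+08
FRI = 0.1570


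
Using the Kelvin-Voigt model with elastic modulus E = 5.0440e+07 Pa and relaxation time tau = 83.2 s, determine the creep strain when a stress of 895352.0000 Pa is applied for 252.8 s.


epsilon(t) = (sigma/E) * (1 - exp(-t/tau))
sigma/E = 895352.0000 / 5.0440e+07 = 0.0178
exp(-t/tau) = exp(-252.8 / 83.2) = 0.0479
epsilon = 0.0178 * (1 - 0.0479)
epsilon = 0.0169


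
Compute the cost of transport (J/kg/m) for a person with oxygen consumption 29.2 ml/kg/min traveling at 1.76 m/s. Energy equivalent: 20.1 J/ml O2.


Power per kg = VO2 * 20.1 / 60
Power per kg = 29.2 * 20.1 / 60 = 9.7820 W/kg
Cost = power_per_kg / speed
Cost = 9.7820 / 1.76
Cost = 5.5580


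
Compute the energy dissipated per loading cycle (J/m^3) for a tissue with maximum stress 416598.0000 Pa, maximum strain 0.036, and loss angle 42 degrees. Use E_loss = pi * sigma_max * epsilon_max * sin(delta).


E_loss = pi * sigma_max * epsilon_max * sin(delta)
delta = 42 deg = 0.7330 rad
sin(delta) = 0.6691
E_loss = pi * 416598.0000 * 0.036 * 0.6691
E_loss = 31526.8405


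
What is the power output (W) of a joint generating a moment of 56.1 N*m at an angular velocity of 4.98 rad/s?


P = M * omega
P = 56.1 * 4.98
P = 279.3780


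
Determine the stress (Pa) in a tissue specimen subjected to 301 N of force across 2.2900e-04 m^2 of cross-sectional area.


stress = F / A
stress = 301 / 2.2900e-04
stress = 1.3144e+06


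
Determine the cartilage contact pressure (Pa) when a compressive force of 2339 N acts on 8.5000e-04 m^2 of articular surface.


P = F / A
P = 2339 / 8.5000e-04
P = 2.7518e+06


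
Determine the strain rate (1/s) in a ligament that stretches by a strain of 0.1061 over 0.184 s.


strain_rate = delta_strain / delta_t
strain_rate = 0.1061 / 0.184
strain_rate = 0.5766


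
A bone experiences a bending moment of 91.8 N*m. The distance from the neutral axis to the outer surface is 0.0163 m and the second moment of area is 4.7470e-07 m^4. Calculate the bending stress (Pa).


sigma = M * c / I
sigma = 91.8 * 0.0163 / 4.7470e-07
M * c = 1.4963
sigma = 3.1522e+06


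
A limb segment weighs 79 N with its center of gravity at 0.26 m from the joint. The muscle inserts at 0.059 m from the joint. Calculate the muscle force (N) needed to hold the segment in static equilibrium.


F_muscle = W * d_load / d_muscle
F_muscle = 79 * 0.26 / 0.059
Numerator = 20.5400
F_muscle = 348.1356


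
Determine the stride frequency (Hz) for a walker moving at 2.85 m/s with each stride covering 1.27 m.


f = v / stride_length
f = 2.85 / 1.27
f = 2.2441


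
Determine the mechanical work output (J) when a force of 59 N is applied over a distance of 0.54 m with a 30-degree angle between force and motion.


W = F * d * cos(theta)
theta = 30 deg = 0.5236 rad
cos(theta) = 0.8660
W = 59 * 0.54 * 0.8660
W = 27.5916


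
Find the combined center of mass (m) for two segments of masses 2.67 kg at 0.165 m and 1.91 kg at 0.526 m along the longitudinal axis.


COM = (m1*x1 + m2*x2) / (m1 + m2)
COM = (2.67*0.165 + 1.91*0.526) / (2.67 + 1.91)
Numerator = 1.4452
Denominator = 4.5800
COM = 0.3155


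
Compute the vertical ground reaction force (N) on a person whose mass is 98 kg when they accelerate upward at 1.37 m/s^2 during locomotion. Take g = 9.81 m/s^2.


GRF = m * (g + a)
GRF = 98 * (9.81 + 1.37)
GRF = 98 * 11.1800
GRF = 1095.6400


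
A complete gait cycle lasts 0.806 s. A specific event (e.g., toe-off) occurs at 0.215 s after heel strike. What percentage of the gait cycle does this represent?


pct = (event_time / cycle_time) * 100
pct = (0.215 / 0.806) * 100
ratio = 0.2667
pct = 26.6749


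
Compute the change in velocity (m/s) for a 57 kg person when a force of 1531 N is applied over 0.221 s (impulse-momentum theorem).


J = F * dt = 1531 * 0.221 = 338.3510 N*s
delta_v = J / m
delta_v = 338.3510 / 57
delta_v = 5.9360


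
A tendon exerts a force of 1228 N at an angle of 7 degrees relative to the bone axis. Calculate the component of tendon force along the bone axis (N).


F_eff = F_tendon * cos(theta)
theta = 7 deg = 0.1222 rad
cos(theta) = 0.9925
F_eff = 1228 * 0.9925
F_eff = 1218.8467


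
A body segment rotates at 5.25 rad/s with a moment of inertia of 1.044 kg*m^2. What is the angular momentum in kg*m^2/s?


L = I * omega
L = 1.044 * 5.25
L = 5.4810


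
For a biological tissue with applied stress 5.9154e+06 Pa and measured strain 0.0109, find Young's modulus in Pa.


E = stress / strain
E = 5.9154e+06 / 0.0109
E = 5.4270e+08


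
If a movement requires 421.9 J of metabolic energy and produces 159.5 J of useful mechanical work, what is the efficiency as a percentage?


eta = (W_mech / E_meta) * 100
eta = (159.5 / 421.9) * 100
ratio = 0.3781
eta = 37.8052


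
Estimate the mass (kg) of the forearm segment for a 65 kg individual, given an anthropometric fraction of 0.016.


m_segment = body_mass * fraction
m_segment = 65 * 0.016
m_segment = 1.0400


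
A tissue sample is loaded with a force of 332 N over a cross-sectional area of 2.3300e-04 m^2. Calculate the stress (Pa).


stress = F / A
stress = 332 / 2.3300e-04
stress = 1.4249e+06


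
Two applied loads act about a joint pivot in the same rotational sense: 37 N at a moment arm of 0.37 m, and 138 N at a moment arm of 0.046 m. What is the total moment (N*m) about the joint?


M = F1 * d1 + F2 * d2
M = 37 * 0.37 + 138 * 0.046
M = 13.6900 + 6.3480
M = 20.0380


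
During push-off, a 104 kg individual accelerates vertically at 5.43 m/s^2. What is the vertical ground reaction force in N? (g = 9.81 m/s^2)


GRF = m * (g + a)
GRF = 104 * (9.81 + 5.43)
GRF = 104 * 15.2400
GRF = 1584.9600


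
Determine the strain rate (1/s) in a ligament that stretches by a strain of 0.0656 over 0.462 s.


strain_rate = delta_strain / delta_t
strain_rate = 0.0656 / 0.462
strain_rate = 0.1420


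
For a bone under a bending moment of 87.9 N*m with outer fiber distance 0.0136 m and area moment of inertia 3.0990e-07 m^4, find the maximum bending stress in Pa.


sigma = M * c / I
sigma = 87.9 * 0.0136 / 3.0990e-07
M * c = 1.1954
sigma = 3.8575e+06


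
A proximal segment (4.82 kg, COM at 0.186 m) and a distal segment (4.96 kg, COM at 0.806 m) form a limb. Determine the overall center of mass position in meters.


COM = (m1*x1 + m2*x2) / (m1 + m2)
COM = (4.82*0.186 + 4.96*0.806) / (4.82 + 4.96)
Numerator = 4.8943
Denominator = 9.7800
COM = 0.5004


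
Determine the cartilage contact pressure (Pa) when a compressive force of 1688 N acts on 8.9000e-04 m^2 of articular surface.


P = F / A
P = 1688 / 8.9000e-04
P = 1.8966e+06


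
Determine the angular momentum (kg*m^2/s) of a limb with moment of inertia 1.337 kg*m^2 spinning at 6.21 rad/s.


L = I * omega
L = 1.337 * 6.21
L = 8.3028


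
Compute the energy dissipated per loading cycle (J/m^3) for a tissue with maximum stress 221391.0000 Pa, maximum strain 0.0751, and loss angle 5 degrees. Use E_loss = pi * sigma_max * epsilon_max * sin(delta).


E_loss = pi * sigma_max * epsilon_max * sin(delta)
delta = 5 deg = 0.0873 rad
sin(delta) = 0.0872
E_loss = pi * 221391.0000 * 0.0751 * 0.0872
E_loss = 4552.4562


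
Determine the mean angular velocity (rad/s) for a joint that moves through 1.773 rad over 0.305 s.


omega = delta_theta / delta_t
omega = 1.773 / 0.305
omega = 5.8131


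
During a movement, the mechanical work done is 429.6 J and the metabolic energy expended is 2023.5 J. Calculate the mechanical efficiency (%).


eta = (W_mech / E_meta) * 100
eta = (429.6 / 2023.5) * 100
ratio = 0.2123
eta = 21.2305


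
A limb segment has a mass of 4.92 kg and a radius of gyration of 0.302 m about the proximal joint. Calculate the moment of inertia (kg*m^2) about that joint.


I = m * k^2
I = 4.92 * 0.302^2
k^2 = 0.0912
I = 0.4487


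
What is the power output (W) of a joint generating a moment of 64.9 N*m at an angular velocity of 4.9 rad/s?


P = M * omega
P = 64.9 * 4.9
P = 318.0100


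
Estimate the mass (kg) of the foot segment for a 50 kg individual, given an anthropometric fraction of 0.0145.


m_segment = body_mass * fraction
m_segment = 50 * 0.0145
m_segment = 0.7250


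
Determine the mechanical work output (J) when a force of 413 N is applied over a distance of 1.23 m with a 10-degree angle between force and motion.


W = F * d * cos(theta)
theta = 10 deg = 0.1745 rad
cos(theta) = 0.9848
W = 413 * 1.23 * 0.9848
W = 500.2725


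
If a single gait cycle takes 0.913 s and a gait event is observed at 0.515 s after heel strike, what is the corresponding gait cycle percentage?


pct = (event_time / cycle_time) * 100
pct = (0.515 / 0.913) * 100
ratio = 0.5641
pct = 56.4074


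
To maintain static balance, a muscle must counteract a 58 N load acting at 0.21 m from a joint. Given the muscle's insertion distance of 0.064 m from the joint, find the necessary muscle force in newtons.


F_muscle = W * d_load / d_muscle
F_muscle = 58 * 0.21 / 0.064
Numerator = 12.1800
F_muscle = 190.3125


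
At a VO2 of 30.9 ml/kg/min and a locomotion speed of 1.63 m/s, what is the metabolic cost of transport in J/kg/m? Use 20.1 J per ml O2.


Power per kg = VO2 * 20.1 / 60
Power per kg = 30.9 * 20.1 / 60 = 10.3515 W/kg
Cost = power_per_kg / speed
Cost = 10.3515 / 1.63
Cost = 6.3506


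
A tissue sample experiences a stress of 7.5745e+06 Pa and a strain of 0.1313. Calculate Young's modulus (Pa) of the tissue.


E = stress / strain
E = 7.5745e+06 / 0.1313
E = 5.7688e+07


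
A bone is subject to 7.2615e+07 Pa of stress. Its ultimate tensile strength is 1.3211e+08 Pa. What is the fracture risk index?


FRI = applied / ultimate
FRI = 7.2615e+07 / 1.3211e+08
FRI = 0.5497


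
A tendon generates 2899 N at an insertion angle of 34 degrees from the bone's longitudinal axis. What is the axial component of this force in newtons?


F_eff = F_tendon * cos(theta)
theta = 34 deg = 0.5934 rad
cos(theta) = 0.8290
F_eff = 2899 * 0.8290
F_eff = 2403.3799


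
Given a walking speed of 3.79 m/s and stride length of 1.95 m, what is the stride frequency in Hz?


f = v / stride_length
f = 3.79 / 1.95
f = 1.9436


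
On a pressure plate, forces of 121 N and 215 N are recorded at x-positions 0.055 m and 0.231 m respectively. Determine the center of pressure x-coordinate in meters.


COP_x = (F1*x1 + F2*x2) / (F1 + F2)
COP_x = (121*0.055 + 215*0.231) / (121 + 215)
Numerator = 56.3200
Denominator = 336
COP_x = 0.1676


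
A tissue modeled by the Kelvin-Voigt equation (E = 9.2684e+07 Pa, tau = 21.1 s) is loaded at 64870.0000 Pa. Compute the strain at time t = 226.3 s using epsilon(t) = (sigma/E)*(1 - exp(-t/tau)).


epsilon(t) = (sigma/E) * (1 - exp(-t/tau))
sigma/E = 64870.0000 / 9.2684e+07 = 6.9991e-04
exp(-t/tau) = exp(-226.3 / 21.1) = 2.1986e-05
epsilon = 6.9991e-04 * (1 - 2.1986e-05)
epsilon = 6.9989e-04


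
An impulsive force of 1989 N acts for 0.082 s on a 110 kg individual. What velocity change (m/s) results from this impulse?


J = F * dt = 1989 * 0.082 = 163.0980 N*s
delta_v = J / m
delta_v = 163.0980 / 110
delta_v = 1.4827


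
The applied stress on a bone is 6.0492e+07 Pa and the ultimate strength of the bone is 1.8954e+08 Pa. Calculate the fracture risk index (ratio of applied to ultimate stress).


FRI = applied / ultimate
FRI = 6.0492e+07 / 1.8954e+08
FRI = 0.3192


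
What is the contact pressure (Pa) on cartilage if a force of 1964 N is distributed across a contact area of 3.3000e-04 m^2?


P = F / A
P = 1964 / 3.3000e-04
P = 5.9515e+06


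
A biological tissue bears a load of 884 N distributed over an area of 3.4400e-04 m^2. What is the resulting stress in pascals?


stress = F / A
stress = 884 / 3.4400e-04
stress = 2.5698e+06


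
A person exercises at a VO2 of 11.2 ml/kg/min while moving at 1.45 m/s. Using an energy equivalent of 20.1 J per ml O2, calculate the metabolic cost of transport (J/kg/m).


Power per kg = VO2 * 20.1 / 60
Power per kg = 11.2 * 20.1 / 60 = 3.7520 W/kg
Cost = power_per_kg / speed
Cost = 3.7520 / 1.45
Cost = 2.5876


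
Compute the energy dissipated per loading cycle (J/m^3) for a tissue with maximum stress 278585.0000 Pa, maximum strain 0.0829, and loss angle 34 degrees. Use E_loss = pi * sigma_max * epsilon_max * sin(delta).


E_loss = pi * sigma_max * epsilon_max * sin(delta)
delta = 34 deg = 0.5934 rad
sin(delta) = 0.5592
E_loss = pi * 278585.0000 * 0.0829 * 0.5592
E_loss = 40571.7540


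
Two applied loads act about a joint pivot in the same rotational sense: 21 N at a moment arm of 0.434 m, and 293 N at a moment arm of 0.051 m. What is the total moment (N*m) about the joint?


M = F1 * d1 + F2 * d2
M = 21 * 0.434 + 293 * 0.051
M = 9.1140 + 14.9430
M = 24.0570


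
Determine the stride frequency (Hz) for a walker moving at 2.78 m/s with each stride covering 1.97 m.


f = v / stride_length
f = 2.78 / 1.97
f = 1.4112


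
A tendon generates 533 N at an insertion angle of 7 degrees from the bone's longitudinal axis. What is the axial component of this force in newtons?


F_eff = F_tendon * cos(theta)
theta = 7 deg = 0.1222 rad
cos(theta) = 0.9925
F_eff = 533 * 0.9925
F_eff = 529.0271


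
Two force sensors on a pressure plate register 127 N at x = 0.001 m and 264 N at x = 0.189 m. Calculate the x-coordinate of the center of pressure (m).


COP_x = (F1*x1 + F2*x2) / (F1 + F2)
COP_x = (127*0.001 + 264*0.189) / (127 + 264)
Numerator = 50.0230
Denominator = 391
COP_x = 0.1279


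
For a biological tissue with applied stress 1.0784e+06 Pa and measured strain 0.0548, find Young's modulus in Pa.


E = stress / strain
E = 1.0784e+06 / 0.0548
E = 1.9679e+07


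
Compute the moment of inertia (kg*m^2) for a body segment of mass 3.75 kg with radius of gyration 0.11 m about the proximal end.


I = m * k^2
I = 3.75 * 0.11^2
k^2 = 0.0121
I = 0.0454


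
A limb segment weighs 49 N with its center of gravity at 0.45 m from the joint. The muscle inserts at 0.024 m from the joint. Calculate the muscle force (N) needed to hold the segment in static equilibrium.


F_muscle = W * d_load / d_muscle
F_muscle = 49 * 0.45 / 0.024
Numerator = 22.0500
F_muscle = 918.7500


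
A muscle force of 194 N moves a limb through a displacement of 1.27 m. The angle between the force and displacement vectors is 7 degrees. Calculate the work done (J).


W = F * d * cos(theta)
theta = 7 deg = 0.1222 rad
cos(theta) = 0.9925
W = 194 * 1.27 * 0.9925
W = 244.5435


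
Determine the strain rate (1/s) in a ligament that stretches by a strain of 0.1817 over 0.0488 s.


strain_rate = delta_strain / delta_t
strain_rate = 0.1817 / 0.0488
strain_rate = 3.7234


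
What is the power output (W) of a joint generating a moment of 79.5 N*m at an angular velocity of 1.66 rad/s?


P = M * omega
P = 79.5 * 1.66
P = 131.9700


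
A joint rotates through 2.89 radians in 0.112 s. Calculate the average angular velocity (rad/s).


omega = delta_theta / delta_t
omega = 2.89 / 0.112
omega = 25.8036


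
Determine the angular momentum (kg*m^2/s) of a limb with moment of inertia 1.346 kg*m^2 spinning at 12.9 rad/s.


L = I * omega
L = 1.346 * 12.9
L = 17.3634


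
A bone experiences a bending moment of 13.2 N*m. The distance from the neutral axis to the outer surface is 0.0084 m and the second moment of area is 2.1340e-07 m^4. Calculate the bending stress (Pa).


sigma = M * c / I
sigma = 13.2 * 0.0084 / 2.1340e-07
M * c = 0.1109
sigma = 519587.6289


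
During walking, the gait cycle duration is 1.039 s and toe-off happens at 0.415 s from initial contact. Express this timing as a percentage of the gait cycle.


pct = (event_time / cycle_time) * 100
pct = (0.415 / 1.039) * 100
ratio = 0.3994
pct = 39.9423


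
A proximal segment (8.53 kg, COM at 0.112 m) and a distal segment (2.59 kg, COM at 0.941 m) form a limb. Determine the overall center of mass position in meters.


COM = (m1*x1 + m2*x2) / (m1 + m2)
COM = (8.53*0.112 + 2.59*0.941) / (8.53 + 2.59)
Numerator = 3.3925
Denominator = 11.1200
COM = 0.3051


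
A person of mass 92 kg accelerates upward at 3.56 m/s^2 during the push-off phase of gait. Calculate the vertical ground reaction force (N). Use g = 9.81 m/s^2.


GRF = m * (g + a)
GRF = 92 * (9.81 + 3.56)
GRF = 92 * 13.3700
GRF = 1230.0400


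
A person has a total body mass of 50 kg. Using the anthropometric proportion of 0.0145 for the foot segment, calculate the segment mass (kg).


m_segment = body_mass * fraction
m_segment = 50 * 0.0145
m_segment = 0.7250


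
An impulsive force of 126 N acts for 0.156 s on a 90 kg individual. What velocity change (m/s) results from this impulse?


J = F * dt = 126 * 0.156 = 19.6560 N*s
delta_v = J / m
delta_v = 19.6560 / 90
delta_v = 0.2184


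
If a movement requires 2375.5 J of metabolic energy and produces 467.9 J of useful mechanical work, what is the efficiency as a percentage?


eta = (W_mech / E_meta) * 100
eta = (467.9 / 2375.5) * 100
ratio = 0.1970
eta = 19.6969


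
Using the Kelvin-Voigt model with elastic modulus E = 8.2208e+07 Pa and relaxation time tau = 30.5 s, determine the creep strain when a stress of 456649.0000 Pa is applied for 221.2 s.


epsilon(t) = (sigma/E) * (1 - exp(-t/tau))
sigma/E = 456649.0000 / 8.2208e+07 = 0.0056
exp(-t/tau) = exp(-221.2 / 30.5) = 7.0843e-04
epsilon = 0.0056 * (1 - 7.0843e-04)
epsilon = 0.0056


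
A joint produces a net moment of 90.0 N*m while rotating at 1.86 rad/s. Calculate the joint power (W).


P = M * omega
P = 90.0 * 1.86
P = 167.4000


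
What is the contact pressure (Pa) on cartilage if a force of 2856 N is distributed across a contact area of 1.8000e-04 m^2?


P = F / A
P = 2856 / 1.8000e-04
P = 1.5867e+07


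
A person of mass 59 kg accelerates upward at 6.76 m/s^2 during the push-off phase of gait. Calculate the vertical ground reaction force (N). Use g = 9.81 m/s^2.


GRF = m * (g + a)
GRF = 59 * (9.81 + 6.76)
GRF = 59 * 16.5700
GRF = 977.6300


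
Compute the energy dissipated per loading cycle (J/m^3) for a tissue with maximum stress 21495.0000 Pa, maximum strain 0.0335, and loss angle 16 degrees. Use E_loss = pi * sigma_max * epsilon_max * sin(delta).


E_loss = pi * sigma_max * epsilon_max * sin(delta)
delta = 16 deg = 0.2793 rad
sin(delta) = 0.2756
E_loss = pi * 21495.0000 * 0.0335 * 0.2756
E_loss = 623.5485


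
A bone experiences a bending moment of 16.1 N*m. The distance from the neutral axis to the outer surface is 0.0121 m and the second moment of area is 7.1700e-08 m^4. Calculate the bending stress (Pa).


sigma = M * c / I
sigma = 16.1 * 0.0121 / 7.1700e-08
M * c = 0.1948
sigma = 2.7170e+06


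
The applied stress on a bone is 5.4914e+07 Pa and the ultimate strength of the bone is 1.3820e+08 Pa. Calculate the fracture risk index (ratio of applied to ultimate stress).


FRI = applied / ultimate
FRI = 5.4914e+07 / 1.3820e+08
FRI = 0.3974


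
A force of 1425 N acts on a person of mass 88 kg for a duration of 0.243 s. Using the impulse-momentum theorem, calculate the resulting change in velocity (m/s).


J = F * dt = 1425 * 0.243 = 346.2750 N*s
delta_v = J / m
delta_v = 346.2750 / 88
delta_v = 3.9349


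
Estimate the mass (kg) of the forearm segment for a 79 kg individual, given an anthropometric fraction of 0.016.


m_segment = body_mass * fraction
m_segment = 79 * 0.016
m_segment = 1.2640


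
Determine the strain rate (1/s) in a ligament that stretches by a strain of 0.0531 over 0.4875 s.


strain_rate = delta_strain / delta_t
strain_rate = 0.0531 / 0.4875
strain_rate = 0.1089


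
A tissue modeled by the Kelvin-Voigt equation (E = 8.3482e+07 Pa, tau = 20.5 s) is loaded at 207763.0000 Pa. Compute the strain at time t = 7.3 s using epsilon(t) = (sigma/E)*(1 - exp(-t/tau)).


epsilon(t) = (sigma/E) * (1 - exp(-t/tau))
sigma/E = 207763.0000 / 8.3482e+07 = 0.0025
exp(-t/tau) = exp(-7.3 / 20.5) = 0.7004
epsilon = 0.0025 * (1 - 0.7004)
epsilon = 7.4561e-04


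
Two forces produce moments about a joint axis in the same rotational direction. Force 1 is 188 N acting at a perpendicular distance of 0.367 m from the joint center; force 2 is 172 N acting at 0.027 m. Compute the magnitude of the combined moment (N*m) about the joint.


M = F1 * d1 + F2 * d2
M = 188 * 0.367 + 172 * 0.027
M = 68.9960 + 4.6440
M = 73.6400


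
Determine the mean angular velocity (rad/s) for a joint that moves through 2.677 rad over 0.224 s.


omega = delta_theta / delta_t
omega = 2.677 / 0.224
omega = 11.9509


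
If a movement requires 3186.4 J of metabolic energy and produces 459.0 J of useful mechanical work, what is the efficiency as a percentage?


eta = (W_mech / E_meta) * 100
eta = (459.0 / 3186.4) * 100
ratio = 0.1440
eta = 14.4050


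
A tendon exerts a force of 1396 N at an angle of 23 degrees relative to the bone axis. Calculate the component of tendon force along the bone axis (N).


F_eff = F_tendon * cos(theta)
theta = 23 deg = 0.4014 rad
cos(theta) = 0.9205
F_eff = 1396 * 0.9205
F_eff = 1285.0248


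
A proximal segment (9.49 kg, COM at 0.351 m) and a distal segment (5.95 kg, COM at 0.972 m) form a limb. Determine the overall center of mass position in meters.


COM = (m1*x1 + m2*x2) / (m1 + m2)
COM = (9.49*0.351 + 5.95*0.972) / (9.49 + 5.95)
Numerator = 9.1144
Denominator = 15.4400
COM = 0.5903


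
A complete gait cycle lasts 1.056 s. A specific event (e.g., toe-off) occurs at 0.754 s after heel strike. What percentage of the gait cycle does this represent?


pct = (event_time / cycle_time) * 100
pct = (0.754 / 1.056) * 100
ratio = 0.7140
pct = 71.4015


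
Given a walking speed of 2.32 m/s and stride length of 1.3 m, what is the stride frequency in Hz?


f = v / stride_length
f = 2.32 / 1.3
f = 1.7846


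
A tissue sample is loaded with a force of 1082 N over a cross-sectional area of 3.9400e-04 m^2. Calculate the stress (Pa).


stress = F / A
stress = 1082 / 3.9400e-04
stress = 2.7462e+06


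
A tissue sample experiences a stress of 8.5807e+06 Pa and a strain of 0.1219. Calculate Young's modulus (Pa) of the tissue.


E = stress / strain
E = 8.5807e+06 / 0.1219
E = 7.0391e+07


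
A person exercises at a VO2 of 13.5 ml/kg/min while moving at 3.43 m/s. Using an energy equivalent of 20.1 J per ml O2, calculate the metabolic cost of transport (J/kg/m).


Power per kg = VO2 * 20.1 / 60
Power per kg = 13.5 * 20.1 / 60 = 4.5225 W/kg
Cost = power_per_kg / speed
Cost = 4.5225 / 3.43
Cost = 1.3185


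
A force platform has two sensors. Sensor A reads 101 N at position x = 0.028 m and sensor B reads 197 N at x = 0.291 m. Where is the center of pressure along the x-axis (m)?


COP_x = (F1*x1 + F2*x2) / (F1 + F2)
COP_x = (101*0.028 + 197*0.291) / (101 + 197)
Numerator = 60.1550
Denominator = 298
COP_x = 0.2019


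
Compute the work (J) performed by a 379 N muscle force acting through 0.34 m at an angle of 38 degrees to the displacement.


W = F * d * cos(theta)
theta = 38 deg = 0.6632 rad
cos(theta) = 0.7880
W = 379 * 0.34 * 0.7880
W = 101.5431


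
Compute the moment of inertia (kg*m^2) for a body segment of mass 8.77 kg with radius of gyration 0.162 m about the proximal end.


I = m * k^2
I = 8.77 * 0.162^2
k^2 = 0.0262
I = 0.2302


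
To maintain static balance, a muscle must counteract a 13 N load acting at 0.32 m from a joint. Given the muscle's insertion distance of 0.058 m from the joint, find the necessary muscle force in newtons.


F_muscle = W * d_load / d_muscle
F_muscle = 13 * 0.32 / 0.058
Numerator = 4.1600
F_muscle = 71.7241


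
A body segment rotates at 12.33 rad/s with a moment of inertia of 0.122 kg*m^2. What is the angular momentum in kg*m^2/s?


L = I * omega
L = 0.122 * 12.33
L = 1.5043


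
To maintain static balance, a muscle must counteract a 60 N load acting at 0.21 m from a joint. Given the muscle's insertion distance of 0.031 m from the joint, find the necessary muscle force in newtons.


F_muscle = W * d_load / d_muscle
F_muscle = 60 * 0.21 / 0.031
Numerator = 12.6000
F_muscle = 406.4516


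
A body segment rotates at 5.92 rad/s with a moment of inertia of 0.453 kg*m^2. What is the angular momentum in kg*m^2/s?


L = I * omega
L = 0.453 * 5.92
L = 2.6818


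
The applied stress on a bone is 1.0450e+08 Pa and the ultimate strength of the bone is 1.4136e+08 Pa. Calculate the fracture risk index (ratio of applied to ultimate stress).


FRI = applied / ultimate
FRI = 1.0450e+08 / 1.4136e+08
FRI = 0.7392


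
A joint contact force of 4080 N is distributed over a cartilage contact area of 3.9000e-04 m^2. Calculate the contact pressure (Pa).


P = F / A
P = 4080 / 3.9000e-04
P = 1.0462e+07


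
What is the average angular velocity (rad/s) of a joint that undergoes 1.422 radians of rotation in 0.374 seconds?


omega = delta_theta / delta_t
omega = 1.422 / 0.374
omega = 3.8021


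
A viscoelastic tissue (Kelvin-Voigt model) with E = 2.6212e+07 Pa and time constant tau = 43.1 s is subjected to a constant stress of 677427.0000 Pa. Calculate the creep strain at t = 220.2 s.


epsilon(t) = (sigma/E) * (1 - exp(-t/tau))
sigma/E = 677427.0000 / 2.6212e+07 = 0.0258
exp(-t/tau) = exp(-220.2 / 43.1) = 0.0060
epsilon = 0.0258 * (1 - 0.0060)
epsilon = 0.0257
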